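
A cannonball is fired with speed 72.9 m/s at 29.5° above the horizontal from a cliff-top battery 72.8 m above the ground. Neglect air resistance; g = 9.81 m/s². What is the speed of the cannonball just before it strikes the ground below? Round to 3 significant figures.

v_x = 72.9 cos 29.5° = 63.45 m/s is unchanged throughout.
For the vertical component, v_y² = v_y0² + 2 g h = (35.90)² + 2×9.81×72.8 = 2717, so |v_y| = 52.12 m/s.
Impact speed = √(v_x² + v_y²) = √(4026 + 2717) = 82.1 m/s.

82.1 m/s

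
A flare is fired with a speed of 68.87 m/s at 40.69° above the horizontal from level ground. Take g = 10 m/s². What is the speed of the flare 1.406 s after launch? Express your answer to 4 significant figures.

v_x = 68.87 cos 40.69° = 52.221 m/s (constant).
v_y(t) = 68.87 sin 40.69° − g t = 44.901 − 10 × 1.406 = 30.841 m/s.
Speed = √(v_x² + v_y²) = √(2727.0 + 951.17) = 60.65 m/s.

60.65 m/s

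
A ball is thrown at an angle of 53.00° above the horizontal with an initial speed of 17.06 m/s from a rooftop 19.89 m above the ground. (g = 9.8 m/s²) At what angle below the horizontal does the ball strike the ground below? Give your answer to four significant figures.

v_x = 17.06 cos 53.00° = 10.267 m/s.
At impact |v_y| = √(v_y0² + 2 g h) = √(13.625² + 2×9.8×19.89) = 23.989 m/s.
Angle below horizontal = arctan(|v_y| / v_x) = arctan(23.989 / 10.267) = 66.83°.

66.83°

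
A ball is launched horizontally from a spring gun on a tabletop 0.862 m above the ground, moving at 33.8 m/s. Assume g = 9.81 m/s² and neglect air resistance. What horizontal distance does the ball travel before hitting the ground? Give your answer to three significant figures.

14.2 m

Initial vertical velocity is zero, so the fall time comes from h = ½ g t²: t = √(2 × 0.862 / 9.81) = 0.4192 s.
Horizontal motion is uniform at 33.8 m/s, so x = 33.8 × 0.4192 = 14.2 m.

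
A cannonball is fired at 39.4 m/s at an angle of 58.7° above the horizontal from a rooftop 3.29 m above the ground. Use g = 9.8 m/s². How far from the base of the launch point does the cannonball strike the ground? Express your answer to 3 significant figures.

Components: v_x = 39.4 cos 58.7° = 20.47 m/s, v_y = 39.4 sin 58.7° = 33.67 m/s.
Vertical: 0 = 3.29 + 33.67 t − ½(9.8) t² ⇒ 4.900 t² − 33.67 t − 3.29 = 0.
t = [33.67 + √(1134 + 64.48)] / 9.800 = 6.968 s.
Horizontal: R = v_x · t = 20.47 × 6.968 = 143 m.

143 m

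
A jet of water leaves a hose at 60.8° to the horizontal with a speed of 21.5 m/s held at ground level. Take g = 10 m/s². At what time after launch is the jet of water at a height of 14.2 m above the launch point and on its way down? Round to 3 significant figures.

2.70 s

v_y0 = 21.5 sin 60.8° = 18.77 m/s.
Set y = v_y0 t − ½ g t² = 14.2: 5.000 t² − 18.77 t + 14.2 = 0.
t = [18.77 ± √(352.3 − 284.0)] / 10 = (18.77 ± 8.264) / 10, giving t = 1.05 s or t = 2.70 s.
On the way down corresponds to the larger root: t = 2.70 s.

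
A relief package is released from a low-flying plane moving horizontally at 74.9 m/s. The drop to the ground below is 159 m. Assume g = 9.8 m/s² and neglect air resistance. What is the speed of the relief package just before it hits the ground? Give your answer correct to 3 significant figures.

93.4 m/s

Fall time: t = √(2 × 159 / 9.8) = 5.696 s.
At impact: v_x = 74.9 m/s (unchanged), v_y = g t = 9.8 × 5.696 = 55.82 m/s.
Speed = √(v_x² + v_y²) = √(5610 + 3116) = 93.4 m/s.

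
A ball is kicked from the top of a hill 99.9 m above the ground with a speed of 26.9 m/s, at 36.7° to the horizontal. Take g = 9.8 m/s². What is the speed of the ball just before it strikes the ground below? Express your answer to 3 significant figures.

51.8 m/s

v_x = 26.9 cos 36.7° = 21.57 m/s is unchanged throughout.
For the vertical component, v_y² = v_y0² + 2 g h = (16.08)² + 2×9.8×99.9 = 2217, so |v_y| = 47.09 m/s.
Impact speed = √(v_x² + v_y²) = √(465.3 + 2217) = 51.8 m/s.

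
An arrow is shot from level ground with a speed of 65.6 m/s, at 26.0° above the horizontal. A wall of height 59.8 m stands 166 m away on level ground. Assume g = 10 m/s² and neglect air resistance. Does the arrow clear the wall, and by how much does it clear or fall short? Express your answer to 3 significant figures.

No — it falls 18.5 m short of clearing the wall.

v_x = 65.6 cos 26.0° = 58.96 m/s; v_y0 = 65.6 sin 26.0° = 28.76 m/s.
Time to reach the wall: t = 166 / 58.96 = 2.815 s.
Height at that point: y = 28.76×2.815 − 5.000×2.815² = 41.34 m.
That is 59.8 − 41.34 = 18.5 m below the top of the wall, so the arrow does not clear it.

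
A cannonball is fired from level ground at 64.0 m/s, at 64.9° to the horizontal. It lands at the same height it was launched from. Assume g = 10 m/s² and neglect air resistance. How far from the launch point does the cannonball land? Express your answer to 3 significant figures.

Components: v_x = 64.0 cos 64.9° = 27.15 m/s, v_y = 64.0 sin 64.9° = 57.96 m/s.
Time of flight (same landing height): t = 2 v_y / g = 2 × 57.96 / 10 = 11.59 s.
Range: R = v_x · t = 27.15 × 11.59 = 315 m.

315 m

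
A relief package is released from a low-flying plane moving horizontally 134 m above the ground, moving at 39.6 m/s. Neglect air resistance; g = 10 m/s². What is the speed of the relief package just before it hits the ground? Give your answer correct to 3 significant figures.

Fall time: t = √(2 × 134 / 10) = 5.177 s.
At impact: v_x = 39.6 m/s (unchanged), v_y = g t = 10 × 5.177 = 51.77 m/s.
Speed = √(v_x² + v_y²) = √(1568 + 2680) = 65.2 m/s.

65.2 m/s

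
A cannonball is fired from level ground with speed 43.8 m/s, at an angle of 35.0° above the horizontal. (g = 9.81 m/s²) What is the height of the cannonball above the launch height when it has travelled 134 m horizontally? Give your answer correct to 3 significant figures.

25.4 m

v_x = 43.8 cos 35.0° = 35.88 m/s, v_y0 = 43.8 sin 35.0° = 25.12 m/s.
Time to reach x = 134 m: t = x / v_x = 134 / 35.88 = 3.735 s.
y = v_y0 t − ½ g t² = 25.12×3.735 − 4.905×3.735² = 25.4 m.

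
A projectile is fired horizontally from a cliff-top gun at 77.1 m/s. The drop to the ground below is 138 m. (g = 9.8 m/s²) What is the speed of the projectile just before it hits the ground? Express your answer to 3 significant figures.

93.0 m/s

Fall time: t = √(2 × 138 / 9.8) = 5.307 s.
At impact: v_x = 77.1 m/s (unchanged), v_y = g t = 9.8 × 5.307 = 52.01 m/s.
Speed = √(v_x² + v_y²) = √(5944 + 2705) = 93.0 m/s.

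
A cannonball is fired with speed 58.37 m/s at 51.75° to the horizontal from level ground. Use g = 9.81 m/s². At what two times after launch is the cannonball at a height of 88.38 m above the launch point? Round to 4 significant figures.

2.719 s and 6.626 s

v_y0 = 58.37 sin 51.75° = 45.839 m/s.
Set y = v_y0 t − ½ g t² = 88.38: 4.905 t² − 45.839 t + 88.38 = 0.
t = [45.839 ± √(2101.2 − 1734.0)] / 9.81 = (45.839 ± 19.162) / 9.81, giving t = 2.719 s or t = 6.626 s.
So the cannonball is at 88.38 m at t = 2.719 s (rising) and t = 6.626 s (falling).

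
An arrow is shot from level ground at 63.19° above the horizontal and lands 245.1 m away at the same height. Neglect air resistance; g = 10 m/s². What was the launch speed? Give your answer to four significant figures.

55.18 m/s

On level ground, R = v₀² sin(2θ) / g, so v₀ = √(R g / sin 2θ).
sin(2 × 63.19°) = 0.8051.
v₀ = √(245.1 × 10 / 0.8051) = √3044.3 = 55.18 m/s.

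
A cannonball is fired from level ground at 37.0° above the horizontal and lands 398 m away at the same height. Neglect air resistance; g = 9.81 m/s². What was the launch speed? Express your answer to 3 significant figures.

On level ground, R = v₀² sin(2θ) / g, so v₀ = √(R g / sin 2θ).
sin(2 × 37.0°) = 0.9613.
v₀ = √(398 × 9.81 / 0.9613) = √4062 = 63.7 m/s.

63.7 m/s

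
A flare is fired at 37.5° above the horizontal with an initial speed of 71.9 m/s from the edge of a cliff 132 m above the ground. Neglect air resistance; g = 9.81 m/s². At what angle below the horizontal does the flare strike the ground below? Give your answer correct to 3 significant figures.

49.6°

v_x = 71.9 cos 37.5° = 57.04 m/s.
At impact |v_y| = √(v_y0² + 2 g h) = √(43.77² + 2×9.81×132) = 67.12 m/s.
Angle below horizontal = arctan(|v_y| / v_x) = arctan(67.12 / 57.04) = 49.6°.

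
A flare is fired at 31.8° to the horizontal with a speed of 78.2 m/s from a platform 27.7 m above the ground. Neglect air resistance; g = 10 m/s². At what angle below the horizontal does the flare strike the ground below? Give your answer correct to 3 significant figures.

35.5°

v_x = 78.2 cos 31.8° = 66.46 m/s.
At impact |v_y| = √(v_y0² + 2 g h) = √(41.21² + 2×10×27.7) = 47.46 m/s.
Angle below horizontal = arctan(|v_y| / v_x) = arctan(47.46 / 66.46) = 35.5°.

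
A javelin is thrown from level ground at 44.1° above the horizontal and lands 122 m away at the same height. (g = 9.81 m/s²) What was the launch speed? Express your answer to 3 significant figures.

34.6 m/s

On level ground, R = v₀² sin(2θ) / g, so v₀ = √(R g / sin 2θ).
sin(2 × 44.1°) = 0.9995.
v₀ = √(122 × 9.81 / 0.9995) = √1197 = 34.6 m/s.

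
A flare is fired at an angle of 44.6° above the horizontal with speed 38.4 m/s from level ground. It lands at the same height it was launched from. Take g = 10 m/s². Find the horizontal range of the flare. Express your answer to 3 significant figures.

For level ground, R = v₀² sin(2θ) / g.
sin(2 × 44.6°) = sin 89.20° = 0.9999.
R = (38.4)² × 0.9999 / 10 = 147 m.

147 m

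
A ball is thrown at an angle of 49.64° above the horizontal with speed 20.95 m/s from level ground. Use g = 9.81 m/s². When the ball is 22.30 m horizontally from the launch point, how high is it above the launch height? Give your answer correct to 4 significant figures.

v_x = 20.95 cos 49.64° = 13.567 m/s, v_y0 = 20.95 sin 49.64° = 15.964 m/s.
Time to reach x = 22.30 m: t = x / v_x = 22.30 / 13.567 = 1.6437 s.
y = v_y0 t − ½ g t² = 15.964×1.6437 − 4.905×1.6437² = 12.99 m.

12.99 m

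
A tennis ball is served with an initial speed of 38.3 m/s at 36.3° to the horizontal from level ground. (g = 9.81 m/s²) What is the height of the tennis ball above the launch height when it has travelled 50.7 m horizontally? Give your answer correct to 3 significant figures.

24.0 m

v_x = 38.3 cos 36.3° = 30.87 m/s, v_y0 = 38.3 sin 36.3° = 22.67 m/s.
Time to reach x = 50.7 m: t = x / v_x = 50.7 / 30.87 = 1.642 s.
y = v_y0 t − ½ g t² = 22.67×1.642 − 4.905×1.642² = 24.0 m.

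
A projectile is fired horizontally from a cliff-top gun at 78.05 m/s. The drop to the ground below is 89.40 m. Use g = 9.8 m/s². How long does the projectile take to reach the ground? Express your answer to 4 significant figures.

The horizontal speed doesn't affect the fall. With v_y0 = 0, h = ½ g t².
t = √(2 × 89.40 / 9.8) = √18.245 = 4.271 s.

4.271 s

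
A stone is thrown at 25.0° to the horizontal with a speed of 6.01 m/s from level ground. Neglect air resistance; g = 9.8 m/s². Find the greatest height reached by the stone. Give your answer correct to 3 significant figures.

Vertical component of launch velocity: v_y = 6.01 sin 25.0° = 2.540 m/s.
At the highest point the vertical velocity is zero, so v_y² = 2 g h_max.
h_max = (2.540)² / (2 × 9.8) = 6.452 / 19.60 = 0.329 m.

0.329 m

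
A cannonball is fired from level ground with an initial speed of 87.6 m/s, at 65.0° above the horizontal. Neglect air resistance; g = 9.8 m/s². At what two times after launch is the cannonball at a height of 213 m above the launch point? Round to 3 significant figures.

v_y0 = 87.6 sin 65.0° = 79.39 m/s.
Set y = v_y0 t − ½ g t² = 213: 4.900 t² − 79.39 t + 213 = 0.
t = [79.39 ± √(6303 − 4175)] / 9.8 = (79.39 ± 46.13) / 9.8, giving t = 3.39 s or t = 12.8 s.
So the cannonball is at 213 m at t = 3.39 s (rising) and t = 12.8 s (falling).

3.39 s and 12.8 s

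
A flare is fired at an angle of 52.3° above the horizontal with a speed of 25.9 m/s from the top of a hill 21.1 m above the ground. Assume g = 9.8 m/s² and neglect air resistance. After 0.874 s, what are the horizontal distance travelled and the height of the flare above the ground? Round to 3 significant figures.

v_x = 25.9 cos 52.3° = 15.84 m/s; v_y0 = 25.9 sin 52.3° = 20.49 m/s.
x = v_x t = 15.84 × 0.874 = 13.8 m.
y = 21.1 + v_y0 t − ½ g t² = 35.3 m.

x = 13.8 m, y = 35.3 m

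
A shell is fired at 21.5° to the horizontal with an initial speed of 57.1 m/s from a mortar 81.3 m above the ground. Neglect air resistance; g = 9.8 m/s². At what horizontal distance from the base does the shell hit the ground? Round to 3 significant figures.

358 m

Components: v_x = 57.1 cos 21.5° = 53.13 m/s, v_y = 57.1 sin 21.5° = 20.93 m/s.
Vertical: 0 = 81.3 + 20.93 t − ½(9.8) t² ⇒ 4.900 t² − 20.93 t − 81.3 = 0.
t = [20.93 + √(438.1 + 1593)] / 9.800 = 6.734 s.
Horizontal: R = v_x · t = 53.13 × 6.734 = 358 m.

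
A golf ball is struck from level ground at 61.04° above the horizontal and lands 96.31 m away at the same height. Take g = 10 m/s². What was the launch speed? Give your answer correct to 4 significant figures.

33.71 m/s

On level ground, R = v₀² sin(2θ) / g, so v₀ = √(R g / sin 2θ).
sin(2 × 61.04°) = 0.8473.
v₀ = √(96.31 × 10 / 0.8473) = √1136.7 = 33.71 m/s.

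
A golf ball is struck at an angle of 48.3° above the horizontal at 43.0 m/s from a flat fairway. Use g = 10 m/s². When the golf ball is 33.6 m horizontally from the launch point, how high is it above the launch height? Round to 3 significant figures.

v_x = 43.0 cos 48.3° = 28.60 m/s, v_y0 = 43.0 sin 48.3° = 32.11 m/s.
Time to reach x = 33.6 m: t = x / v_x = 33.6 / 28.60 = 1.175 s.
y = v_y0 t − ½ g t² = 32.11×1.175 − 5.000×1.175² = 30.8 m.

30.8 m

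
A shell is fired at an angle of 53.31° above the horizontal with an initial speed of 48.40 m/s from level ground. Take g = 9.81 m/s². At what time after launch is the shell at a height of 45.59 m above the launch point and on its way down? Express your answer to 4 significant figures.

v_y0 = 48.40 sin 53.31° = 38.811 m/s.
Set y = v_y0 t − ½ g t² = 45.59: 4.905 t² − 38.811 t + 45.59 = 0.
t = [38.811 ± √(1506.3 − 894.48)] / 9.81 = (38.811 ± 24.735) / 9.81, giving t = 1.435 s or t = 6.478 s.
On the way down corresponds to the larger root: t = 6.478 s.

6.478 s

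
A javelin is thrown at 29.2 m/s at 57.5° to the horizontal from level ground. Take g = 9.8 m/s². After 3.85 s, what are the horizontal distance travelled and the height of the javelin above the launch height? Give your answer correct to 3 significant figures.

x = 60.4 m, y = 22.2 m

v_x = 29.2 cos 57.5° = 15.69 m/s; v_y0 = 29.2 sin 57.5° = 24.63 m/s.
x = v_x t = 15.69 × 3.85 = 60.4 m.
y = v_y0 t − ½ g t² = 24.63×3.85 − 4.900×3.85² = 22.2 m.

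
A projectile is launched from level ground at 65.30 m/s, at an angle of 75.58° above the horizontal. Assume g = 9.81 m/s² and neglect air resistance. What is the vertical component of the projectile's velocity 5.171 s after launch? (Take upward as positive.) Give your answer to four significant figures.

Initial vertical component: v_y0 = 65.30 sin 75.58° = 63.243 m/s.
v_y(t) = v_y0 − g t = 63.243 − 9.81 × 5.171 = 12.52 m/s.

12.52 m/s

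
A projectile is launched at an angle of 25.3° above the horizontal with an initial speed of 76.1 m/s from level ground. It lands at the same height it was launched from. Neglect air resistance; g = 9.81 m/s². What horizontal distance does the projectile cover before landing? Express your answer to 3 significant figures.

456 m

For level ground, R = v₀² sin(2θ) / g.
sin(2 × 25.3°) = sin 50.60° = 0.7727.
R = (76.1)² × 0.7727 / 9.81 = 456 m.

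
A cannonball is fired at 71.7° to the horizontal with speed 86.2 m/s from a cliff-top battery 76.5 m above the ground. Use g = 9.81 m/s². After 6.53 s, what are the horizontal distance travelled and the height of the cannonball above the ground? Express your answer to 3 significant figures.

v_x = 86.2 cos 71.7° = 27.07 m/s; v_y0 = 86.2 sin 71.7° = 81.84 m/s.
x = v_x t = 27.07 × 6.53 = 177 m.
y = 76.5 + v_y0 t − ½ g t² = 402 m.

x = 177 m, y = 402 m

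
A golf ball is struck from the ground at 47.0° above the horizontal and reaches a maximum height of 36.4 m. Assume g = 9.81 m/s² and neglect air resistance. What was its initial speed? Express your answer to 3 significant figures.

At maximum height v_y = 0, so (v₀ sin θ)² = 2 g H.
v₀ sin 47.0° = √(2 × 9.81 × 36.4) = 26.72 m/s.
v₀ = 26.72 / sin 47.0° = 26.72 / 0.7314 = 36.5 m/s.

36.5 m/s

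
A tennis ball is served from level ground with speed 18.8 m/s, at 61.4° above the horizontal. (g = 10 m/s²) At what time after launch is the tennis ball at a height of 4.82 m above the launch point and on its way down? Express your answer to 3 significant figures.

2.98 s

v_y0 = 18.8 sin 61.4° = 16.51 m/s.
Set y = v_y0 t − ½ g t² = 4.82: 5.000 t² − 16.51 t + 4.82 = 0.
t = [16.51 ± √(272.6 − 96.40)] / 10 = (16.51 ± 13.27) / 10, giving t = 0.324 s or t = 2.98 s.
On the way down corresponds to the larger root: t = 2.98 s.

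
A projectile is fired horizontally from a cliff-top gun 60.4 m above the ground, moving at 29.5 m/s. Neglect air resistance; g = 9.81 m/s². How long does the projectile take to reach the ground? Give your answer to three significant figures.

The horizontal speed doesn't affect the fall. With v_y0 = 0, h = ½ g t².
t = √(2 × 60.4 / 9.81) = √12.31 = 3.51 s.

3.51 s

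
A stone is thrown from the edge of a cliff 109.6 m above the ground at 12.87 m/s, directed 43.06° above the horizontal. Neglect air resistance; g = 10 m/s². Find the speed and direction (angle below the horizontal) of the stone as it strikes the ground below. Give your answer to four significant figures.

v_x = 12.87 cos 43.06° = 9.4033 m/s (constant).
|v_y| at impact = √((8.7872)² + 2×10×109.6) = 47.636 m/s.
Speed = √(9.4033² + 47.636²) = 48.56 m/s; angle = arctan(47.636/9.4033) = 78.83° below horizontal.

48.56 m/s at 78.83° below the horizontal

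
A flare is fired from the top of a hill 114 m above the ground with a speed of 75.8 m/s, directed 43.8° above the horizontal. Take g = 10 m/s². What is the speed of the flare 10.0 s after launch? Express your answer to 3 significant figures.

72.5 m/s

v_x = 75.8 cos 43.8° = 54.71 m/s (constant).
v_y(t) = 75.8 sin 43.8° − g t = 52.46 − 10 × 10.0 = -47.54 m/s.
Speed = √(v_x² + v_y²) = √(2993 + 2260) = 72.5 m/s.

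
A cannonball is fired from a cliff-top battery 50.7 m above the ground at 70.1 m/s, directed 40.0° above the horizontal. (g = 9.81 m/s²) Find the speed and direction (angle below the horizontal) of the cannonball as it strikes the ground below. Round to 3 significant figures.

76.9 m/s at 45.7° below the horizontal

v_x = 70.1 cos 40.0° = 53.70 m/s (constant).
|v_y| at impact = √((45.06)² + 2×9.81×50.7) = 55.00 m/s.
Speed = √(53.70² + 55.00²) = 76.9 m/s; angle = arctan(55.00/53.70) = 45.7° below horizontal.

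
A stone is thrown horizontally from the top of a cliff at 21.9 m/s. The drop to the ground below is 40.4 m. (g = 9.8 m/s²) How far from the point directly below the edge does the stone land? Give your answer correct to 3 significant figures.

62.9 m

Initial vertical velocity is zero, so the fall time comes from h = ½ g t²: t = √(2 × 40.4 / 9.8) = 2.871 s.
Horizontal motion is uniform at 21.9 m/s, so x = 21.9 × 2.871 = 62.9 m.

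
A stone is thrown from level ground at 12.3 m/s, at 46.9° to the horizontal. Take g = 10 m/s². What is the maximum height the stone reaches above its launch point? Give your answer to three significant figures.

Vertical component of launch velocity: v_y = 12.3 sin 46.9° = 8.981 m/s.
At the highest point the vertical velocity is zero, so v_y² = 2 g h_max.
h_max = (8.981)² / (2 × 10) = 80.66 / 20.00 = 4.03 m.

4.03 m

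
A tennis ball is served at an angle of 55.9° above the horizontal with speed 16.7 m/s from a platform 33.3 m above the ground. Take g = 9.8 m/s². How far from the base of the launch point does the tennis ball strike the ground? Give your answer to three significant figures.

Components: v_x = 16.7 cos 55.9° = 9.363 m/s, v_y = 16.7 sin 55.9° = 13.83 m/s.
Vertical: 0 = 33.3 + 13.83 t − ½(9.8) t² ⇒ 4.900 t² − 13.83 t − 33.3 = 0.
t = [13.83 + √(191.3 + 652.7)] / 9.800 = 4.376 s.
Horizontal: R = v_x · t = 9.363 × 4.376 = 41.0 m.

41.0 m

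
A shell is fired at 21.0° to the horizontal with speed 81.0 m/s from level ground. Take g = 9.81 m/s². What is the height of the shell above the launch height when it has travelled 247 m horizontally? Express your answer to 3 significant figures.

42.5 m

v_x = 81.0 cos 21.0° = 75.62 m/s, v_y0 = 81.0 sin 21.0° = 29.03 m/s.
Time to reach x = 247 m: t = x / v_x = 247 / 75.62 = 3.266 s.
y = v_y0 t − ½ g t² = 29.03×3.266 − 4.905×3.266² = 42.5 m.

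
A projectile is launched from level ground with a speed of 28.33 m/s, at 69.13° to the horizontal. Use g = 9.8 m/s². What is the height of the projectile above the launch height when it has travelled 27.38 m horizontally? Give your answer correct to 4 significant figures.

35.75 m

v_x = 28.33 cos 69.13° = 10.093 m/s, v_y0 = 28.33 sin 69.13° = 26.471 m/s.
Time to reach x = 27.38 m: t = x / v_x = 27.38 / 10.093 = 2.7128 s.
y = v_y0 t − ½ g t² = 26.471×2.7128 − 4.900×2.7128² = 35.75 m.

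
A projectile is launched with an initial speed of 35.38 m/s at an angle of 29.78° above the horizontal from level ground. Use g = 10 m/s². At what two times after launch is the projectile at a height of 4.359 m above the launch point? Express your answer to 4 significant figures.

v_y0 = 35.38 sin 29.78° = 17.572 m/s.
Set y = v_y0 t − ½ g t² = 4.359: 5.000 t² − 17.572 t + 4.359 = 0.
t = [17.572 ± √(308.78 − 87.180)] / 10 = (17.572 ± 14.886) / 10, giving t = 0.2686 s or t = 3.246 s.
So the projectile is at 4.359 m at t = 0.2686 s (rising) and t = 3.246 s (falling).

0.2686 s and 3.246 s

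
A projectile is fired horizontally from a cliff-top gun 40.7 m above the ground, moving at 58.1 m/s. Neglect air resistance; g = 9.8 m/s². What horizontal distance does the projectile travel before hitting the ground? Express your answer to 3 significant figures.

167 m

Initial vertical velocity is zero, so the fall time comes from h = ½ g t²: t = √(2 × 40.7 / 9.8) = 2.882 s.
Horizontal motion is uniform at 58.1 m/s, so x = 58.1 × 2.882 = 167 m.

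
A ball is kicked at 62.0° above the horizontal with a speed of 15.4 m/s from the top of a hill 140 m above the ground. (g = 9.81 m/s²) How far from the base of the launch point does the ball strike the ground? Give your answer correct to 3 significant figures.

49.9 m

Components: v_x = 15.4 cos 62.0° = 7.230 m/s, v_y = 15.4 sin 62.0° = 13.60 m/s.
Vertical: 0 = 140 + 13.60 t − ½(9.81) t² ⇒ 4.905 t² − 13.60 t − 140 = 0.
t = [13.60 + √(185.0 + 2747)] / 9.810 = 6.906 s.
Horizontal: R = v_x · t = 7.230 × 6.906 = 49.9 m.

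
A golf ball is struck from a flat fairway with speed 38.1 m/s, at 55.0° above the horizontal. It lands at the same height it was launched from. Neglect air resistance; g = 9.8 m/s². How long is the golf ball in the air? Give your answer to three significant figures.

6.37 s

Vertical component: v_y = 38.1 sin 55.0° = 31.21 m/s.
For a projectile landing at launch height, time of flight is t = 2 v_y / g = 2 × 31.21 / 9.8 = 6.37 s.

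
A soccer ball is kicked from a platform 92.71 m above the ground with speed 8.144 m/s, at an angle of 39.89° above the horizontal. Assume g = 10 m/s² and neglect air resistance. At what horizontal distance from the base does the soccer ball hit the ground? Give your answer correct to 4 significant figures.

30.37 m

Components: v_x = 8.144 cos 39.89° = 6.2487 m/s, v_y = 8.144 sin 39.89° = 5.2229 m/s.
Vertical: 0 = 92.71 + 5.2229 t − ½(10) t² ⇒ 5.000 t² − 5.2229 t − 92.71 = 0.
t = [5.2229 + √(27.279 + 1854.2)] / 10.00 = 4.8599 s.
Horizontal: R = v_x · t = 6.2487 × 4.8599 = 30.37 m.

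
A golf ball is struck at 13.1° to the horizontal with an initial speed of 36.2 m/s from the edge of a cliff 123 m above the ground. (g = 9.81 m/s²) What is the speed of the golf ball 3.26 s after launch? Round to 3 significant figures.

42.5 m/s

v_x = 36.2 cos 13.1° = 35.26 m/s (constant).
v_y(t) = 36.2 sin 13.1° − g t = 8.205 − 9.81 × 3.26 = -23.78 m/s.
Speed = √(v_x² + v_y²) = √(1243 + 565.5) = 42.5 m/s.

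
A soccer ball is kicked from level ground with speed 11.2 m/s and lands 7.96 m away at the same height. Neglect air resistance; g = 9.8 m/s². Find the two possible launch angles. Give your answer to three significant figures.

19.2° and 70.8°

Level-ground range: R = v₀² sin(2θ)/g ⇒ sin 2θ = R g / v₀² = 7.96×9.8/11.2² = 0.6219.
2θ = arcsin(0.6219) = 38.46° or 180° − 38.46° = 141.54°.
So θ = 19.2° or θ = 70.8°.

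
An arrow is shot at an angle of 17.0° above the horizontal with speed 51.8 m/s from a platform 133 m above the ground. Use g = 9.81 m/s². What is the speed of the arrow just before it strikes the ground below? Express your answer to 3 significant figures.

v_x = 51.8 cos 17.0° = 49.54 m/s is unchanged throughout.
For the vertical component, v_y² = v_y0² + 2 g h = (15.14)² + 2×9.81×133 = 2839, so |v_y| = 53.28 m/s.
Impact speed = √(v_x² + v_y²) = √(2454 + 2839) = 72.8 m/s.

72.8 m/s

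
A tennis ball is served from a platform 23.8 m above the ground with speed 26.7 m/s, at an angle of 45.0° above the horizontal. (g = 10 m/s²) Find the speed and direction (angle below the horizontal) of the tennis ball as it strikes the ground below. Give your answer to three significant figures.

34.5 m/s at 56.8° below the horizontal

v_x = 26.7 cos 45.0° = 18.88 m/s (constant).
|v_y| at impact = √((18.88)² + 2×10×23.8) = 28.85 m/s.
Speed = √(18.88² + 28.85²) = 34.5 m/s; angle = arctan(28.85/18.88) = 56.8° below horizontal.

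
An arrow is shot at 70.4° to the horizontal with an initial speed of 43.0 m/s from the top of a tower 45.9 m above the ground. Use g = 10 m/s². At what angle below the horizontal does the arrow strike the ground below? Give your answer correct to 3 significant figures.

v_x = 43.0 cos 70.4° = 14.42 m/s.
At impact |v_y| = √(v_y0² + 2 g h) = √(40.51² + 2×10×45.9) = 50.59 m/s.
Angle below horizontal = arctan(|v_y| / v_x) = arctan(50.59 / 14.42) = 74.1°.

74.1°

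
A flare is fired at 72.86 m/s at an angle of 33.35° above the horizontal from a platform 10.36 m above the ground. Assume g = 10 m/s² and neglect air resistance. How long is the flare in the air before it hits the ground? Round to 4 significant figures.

8.262 s

Vertical component: v_y = 72.86 sin 33.35° = 40.055 m/s.
Taking up as positive with launch at y = 10.36 m, landing at y = 0: 0 = 10.36 + 40.055 t − ½(10) t².
Solving 5.000 t² − 40.055 t − 10.36 = 0 gives t = [40.055 + √(40.055² + 4·5.000·10.36)] / 10.00 = 8.262 s.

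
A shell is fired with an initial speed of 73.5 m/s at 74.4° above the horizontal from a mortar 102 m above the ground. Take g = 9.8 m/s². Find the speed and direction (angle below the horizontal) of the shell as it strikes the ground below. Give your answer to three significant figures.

86.0 m/s at 76.7° below the horizontal

v_x = 73.5 cos 74.4° = 19.77 m/s (constant).
|v_y| at impact = √((70.79)² + 2×9.8×102) = 83.73 m/s.
Speed = √(19.77² + 83.73²) = 86.0 m/s; angle = arctan(83.73/19.77) = 76.7° below horizontal.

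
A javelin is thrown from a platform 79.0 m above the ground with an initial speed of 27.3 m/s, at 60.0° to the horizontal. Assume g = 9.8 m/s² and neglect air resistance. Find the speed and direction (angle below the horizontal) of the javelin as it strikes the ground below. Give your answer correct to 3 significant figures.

47.9 m/s at 73.4° below the horizontal

v_x = 27.3 cos 60.0° = 13.65 m/s (constant).
|v_y| at impact = √((23.64)² + 2×9.8×79.0) = 45.90 m/s.
Speed = √(13.65² + 45.90²) = 47.9 m/s; angle = arctan(45.90/13.65) = 73.4° below horizontal.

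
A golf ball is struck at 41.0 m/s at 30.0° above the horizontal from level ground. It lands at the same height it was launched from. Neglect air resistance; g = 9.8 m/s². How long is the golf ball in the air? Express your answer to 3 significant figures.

Vertical component: v_y = 41.0 sin 30.0° = 20.50 m/s.
For a projectile landing at launch height, time of flight is t = 2 v_y / g = 2 × 20.50 / 9.8 = 4.18 s.

4.18 s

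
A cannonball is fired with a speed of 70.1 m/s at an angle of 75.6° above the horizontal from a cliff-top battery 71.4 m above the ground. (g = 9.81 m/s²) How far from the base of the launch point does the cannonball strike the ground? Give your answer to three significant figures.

Components: v_x = 70.1 cos 75.6° = 17.43 m/s, v_y = 70.1 sin 75.6° = 67.90 m/s.
Vertical: 0 = 71.4 + 67.90 t − ½(9.81) t² ⇒ 4.905 t² − 67.90 t − 71.4 = 0.
t = [67.90 + √(4610 + 1401)] / 9.810 = 14.82 s.
Horizontal: R = v_x · t = 17.43 × 14.82 = 258 m.

258 m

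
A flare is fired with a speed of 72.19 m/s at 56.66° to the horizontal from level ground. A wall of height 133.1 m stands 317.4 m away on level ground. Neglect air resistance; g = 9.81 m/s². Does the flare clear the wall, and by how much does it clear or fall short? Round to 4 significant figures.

v_x = 72.19 cos 56.66° = 39.676 m/s; v_y0 = 72.19 sin 56.66° = 60.309 m/s.
Time to reach the wall: t = 317.4 / 39.676 = 7.9998 s.
Height at that point: y = 60.309×7.9998 − 4.905×7.9998² = 168.56 m.
That is 168.56 − 133.1 = 35.46 m above the top of the wall, so the flare clears it.

Yes — it clears the wall by 35.46 m.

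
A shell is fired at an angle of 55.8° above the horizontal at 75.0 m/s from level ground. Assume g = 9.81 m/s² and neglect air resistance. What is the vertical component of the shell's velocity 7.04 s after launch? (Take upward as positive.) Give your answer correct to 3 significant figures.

Initial vertical component: v_y0 = 75.0 sin 55.8° = 62.03 m/s.
v_y(t) = v_y0 − g t = 62.03 − 9.81 × 7.04 = -7.03 m/s.

-7.03 m/s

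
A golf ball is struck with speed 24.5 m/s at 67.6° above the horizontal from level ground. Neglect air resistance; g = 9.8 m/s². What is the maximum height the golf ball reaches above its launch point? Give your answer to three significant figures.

26.2 m

Vertical component of launch velocity: v_y = 24.5 sin 67.6° = 22.65 m/s.
At the highest point the vertical velocity is zero, so v_y² = 2 g h_max.
h_max = (22.65)² / (2 × 9.8) = 513.0 / 19.60 = 26.2 m.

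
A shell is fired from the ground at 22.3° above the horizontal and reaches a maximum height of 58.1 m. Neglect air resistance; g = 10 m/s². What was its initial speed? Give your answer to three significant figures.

At maximum height v_y = 0, so (v₀ sin θ)² = 2 g H.
v₀ sin 22.3° = √(2 × 10 × 58.1) = 34.09 m/s.
v₀ = 34.09 / sin 22.3° = 34.09 / 0.3795 = 89.8 m/s.

89.8 m/s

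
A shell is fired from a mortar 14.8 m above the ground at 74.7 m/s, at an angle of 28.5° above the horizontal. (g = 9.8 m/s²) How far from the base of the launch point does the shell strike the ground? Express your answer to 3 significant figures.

Components: v_x = 74.7 cos 28.5° = 65.65 m/s, v_y = 74.7 sin 28.5° = 35.64 m/s.
Vertical: 0 = 14.8 + 35.64 t − ½(9.8) t² ⇒ 4.900 t² − 35.64 t − 14.8 = 0.
t = [35.64 + √(1270 + 290.1)] / 9.800 = 7.667 s.
Horizontal: R = v_x · t = 65.65 × 7.667 = 503 m.

503 m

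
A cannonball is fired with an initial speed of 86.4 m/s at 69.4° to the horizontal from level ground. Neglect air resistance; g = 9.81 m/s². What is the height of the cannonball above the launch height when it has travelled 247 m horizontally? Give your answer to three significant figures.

333 m

v_x = 86.4 cos 69.4° = 30.40 m/s, v_y0 = 86.4 sin 69.4° = 80.88 m/s.
Time to reach x = 247 m: t = x / v_x = 247 / 30.40 = 8.125 s.
y = v_y0 t − ½ g t² = 80.88×8.125 − 4.905×8.125² = 333 m.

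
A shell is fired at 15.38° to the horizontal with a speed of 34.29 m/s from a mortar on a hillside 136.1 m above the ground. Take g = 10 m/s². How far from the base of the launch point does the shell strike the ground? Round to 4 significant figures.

Components: v_x = 34.29 cos 15.38° = 33.062 m/s, v_y = 34.29 sin 15.38° = 9.0944 m/s.
Vertical: 0 = 136.1 + 9.0944 t − ½(10) t² ⇒ 5.000 t² − 9.0944 t − 136.1 = 0.
t = [9.0944 + √(82.708 + 2722.0)] / 10.00 = 6.2054 s.
Horizontal: R = v_x · t = 33.062 × 6.2054 = 205.2 m.

205.2 m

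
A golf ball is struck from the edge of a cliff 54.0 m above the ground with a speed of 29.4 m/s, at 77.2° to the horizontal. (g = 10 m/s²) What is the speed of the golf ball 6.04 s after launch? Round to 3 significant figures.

v_x = 29.4 cos 77.2° = 6.514 m/s (constant).
v_y(t) = 29.4 sin 77.2° − g t = 28.67 − 10 × 6.04 = -31.73 m/s.
Speed = √(v_x² + v_y²) = √(42.43 + 1007) = 32.4 m/s.

32.4 m/s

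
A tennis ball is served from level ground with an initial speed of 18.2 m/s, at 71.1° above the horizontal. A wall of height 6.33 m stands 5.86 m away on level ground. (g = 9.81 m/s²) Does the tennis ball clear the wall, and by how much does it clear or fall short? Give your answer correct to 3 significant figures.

Yes — it clears the wall by 5.94 m.

v_x = 18.2 cos 71.1° = 5.895 m/s; v_y0 = 18.2 sin 71.1° = 17.22 m/s.
Time to reach the wall: t = 5.86 / 5.895 = 0.9941 s.
Height at that point: y = 17.22×0.9941 − 4.905×0.9941² = 12.27 m.
That is 12.27 − 6.33 = 5.94 m above the top of the wall, so the tennis ball clears it.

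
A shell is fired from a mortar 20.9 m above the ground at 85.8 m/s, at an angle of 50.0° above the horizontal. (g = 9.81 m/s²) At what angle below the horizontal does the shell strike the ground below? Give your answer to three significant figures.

v_x = 85.8 cos 50.0° = 55.15 m/s.
At impact |v_y| = √(v_y0² + 2 g h) = √(65.73² + 2×9.81×20.9) = 68.78 m/s.
Angle below horizontal = arctan(|v_y| / v_x) = arctan(68.78 / 55.15) = 51.3°.

51.3°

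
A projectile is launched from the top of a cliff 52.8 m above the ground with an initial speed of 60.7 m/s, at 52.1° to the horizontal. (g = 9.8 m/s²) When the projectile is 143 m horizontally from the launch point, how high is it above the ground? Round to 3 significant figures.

v_x = 60.7 cos 52.1° = 37.29 m/s, v_y0 = 60.7 sin 52.1° = 47.90 m/s.
Time to reach x = 143 m: t = x / v_x = 143 / 37.29 = 3.835 s.
y = 52.8 + v_y0 t − ½ g t² = 52.8 + 47.90×3.835 − 4.900×3.835² = 164 m.

164 m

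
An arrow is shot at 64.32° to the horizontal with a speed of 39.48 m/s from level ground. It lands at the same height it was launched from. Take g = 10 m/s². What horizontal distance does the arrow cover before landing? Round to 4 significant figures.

For level ground, R = v₀² sin(2θ) / g.
sin(2 × 64.32°) = sin 128.64° = 0.7811.
R = (39.48)² × 0.7811 / 10 = 121.7 m.

121.7 m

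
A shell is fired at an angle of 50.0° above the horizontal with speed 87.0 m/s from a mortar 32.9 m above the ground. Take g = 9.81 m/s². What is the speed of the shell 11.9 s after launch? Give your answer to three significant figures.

v_x = 87.0 cos 50.0° = 55.92 m/s (constant).
v_y(t) = 87.0 sin 50.0° − g t = 66.65 − 9.81 × 11.9 = -50.09 m/s.
Speed = √(v_x² + v_y²) = √(3127 + 2509) = 75.1 m/s.

75.1 m/s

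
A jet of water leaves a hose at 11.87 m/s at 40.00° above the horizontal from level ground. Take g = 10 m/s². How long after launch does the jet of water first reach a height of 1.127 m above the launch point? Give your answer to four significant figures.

v_y0 = 11.87 sin 40.00° = 7.6299 m/s.
Set y = v_y0 t − ½ g t² = 1.127: 5.000 t² − 7.6299 t + 1.127 = 0.
t = [7.6299 ± √(58.215 − 22.540)] / 10 = (7.6299 ± 5.9729) / 10, giving t = 0.1657 s or t = 1.360 s.
The jet of water is on the way up at the first time, so t = 0.1657 s.

0.1657 s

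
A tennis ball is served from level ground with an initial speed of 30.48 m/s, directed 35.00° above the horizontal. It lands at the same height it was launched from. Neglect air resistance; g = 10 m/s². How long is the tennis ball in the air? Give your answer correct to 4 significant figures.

Vertical component: v_y = 30.48 sin 35.00° = 17.483 m/s.
For a projectile landing at launch height, time of flight is t = 2 v_y / g = 2 × 17.483 / 10 = 3.497 s.

3.497 s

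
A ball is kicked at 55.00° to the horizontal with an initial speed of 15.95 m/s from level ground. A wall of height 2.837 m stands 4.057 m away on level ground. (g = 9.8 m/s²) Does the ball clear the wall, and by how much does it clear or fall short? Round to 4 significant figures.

v_x = 15.95 cos 55.00° = 9.1485 m/s; v_y0 = 15.95 sin 55.00° = 13.065 m/s.
Time to reach the wall: t = 4.057 / 9.1485 = 0.44346 s.
Height at that point: y = 13.065×0.44346 − 4.900×0.44346² = 4.8302 m.
That is 4.8302 − 2.837 = 1.993 m above the top of the wall, so the ball clears it.

Yes — it clears the wall by 1.993 m.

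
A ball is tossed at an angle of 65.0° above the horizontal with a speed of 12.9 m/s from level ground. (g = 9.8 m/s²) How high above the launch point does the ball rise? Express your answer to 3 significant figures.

Vertical component of launch velocity: v_y = 12.9 sin 65.0° = 11.69 m/s.
At the highest point the vertical velocity is zero, so v_y² = 2 g h_max.
h_max = (11.69)² / (2 × 9.8) = 136.7 / 19.60 = 6.97 m.

6.97 m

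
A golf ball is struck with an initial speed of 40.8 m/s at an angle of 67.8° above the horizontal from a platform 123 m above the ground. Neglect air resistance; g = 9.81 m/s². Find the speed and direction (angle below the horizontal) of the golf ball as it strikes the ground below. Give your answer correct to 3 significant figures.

63.9 m/s at 76.0° below the horizontal

v_x = 40.8 cos 67.8° = 15.42 m/s (constant).
|v_y| at impact = √((37.78)² + 2×9.81×123) = 61.97 m/s.
Speed = √(15.42² + 61.97²) = 63.9 m/s; angle = arctan(61.97/15.42) = 76.0° below horizontal.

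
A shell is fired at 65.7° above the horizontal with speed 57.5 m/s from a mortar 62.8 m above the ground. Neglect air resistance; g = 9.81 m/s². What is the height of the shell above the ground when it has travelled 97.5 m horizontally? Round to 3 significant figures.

195 m

v_x = 57.5 cos 65.7° = 23.66 m/s, v_y0 = 57.5 sin 65.7° = 52.41 m/s.
Time to reach x = 97.5 m: t = x / v_x = 97.5 / 23.66 = 4.121 s.
y = 62.8 + v_y0 t − ½ g t² = 62.8 + 52.41×4.121 − 4.905×4.121² = 195 m.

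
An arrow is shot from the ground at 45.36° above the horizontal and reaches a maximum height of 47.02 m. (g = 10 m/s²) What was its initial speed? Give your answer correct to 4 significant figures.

43.10 m/s

At maximum height v_y = 0, so (v₀ sin θ)² = 2 g H.
v₀ sin 45.36° = √(2 × 10 × 47.02) = 30.666 m/s.
v₀ = 30.666 / sin 45.36° = 30.666 / 0.7115 = 43.10 m/s.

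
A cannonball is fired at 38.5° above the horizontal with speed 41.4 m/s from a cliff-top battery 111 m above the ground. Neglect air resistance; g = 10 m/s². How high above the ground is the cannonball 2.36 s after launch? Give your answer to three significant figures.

144 m

v_y0 = 41.4 sin 38.5° = 25.77 m/s.
y(t) = 111 + v_y0 t − ½ g t² = 111 + 25.77×2.36 − ½×10×2.36² = 144 m.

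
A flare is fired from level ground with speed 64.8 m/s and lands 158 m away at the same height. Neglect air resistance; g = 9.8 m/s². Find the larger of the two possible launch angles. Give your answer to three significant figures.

Level-ground range: R = v₀² sin(2θ)/g ⇒ sin 2θ = R g / v₀² = 158×9.8/64.8² = 0.3688.
2θ = arcsin(0.3688) = 21.64° or 180° − 21.64° = 158.36°.
So θ = 10.8° or θ = 79.2°.

79.2°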